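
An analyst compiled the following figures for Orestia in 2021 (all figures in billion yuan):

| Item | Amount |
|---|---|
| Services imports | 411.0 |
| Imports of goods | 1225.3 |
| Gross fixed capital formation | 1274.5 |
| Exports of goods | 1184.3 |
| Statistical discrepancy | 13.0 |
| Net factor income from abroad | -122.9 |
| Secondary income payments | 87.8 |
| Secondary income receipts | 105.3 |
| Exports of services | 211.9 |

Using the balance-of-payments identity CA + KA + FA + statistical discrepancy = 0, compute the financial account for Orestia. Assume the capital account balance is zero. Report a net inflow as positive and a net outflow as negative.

332.5

Goods balance = 1184.3 - 1225.3 = -41.0
Services balance = 211.9 - 411.0 = -199.1
Trade balance (goods + services) = -41.0 + (-199.1) = -240.1
Net primary income = -122.9
Net secondary income = 105.3 - 87.8 = 17.5
Current account = -240.1 + (-122.9) + 17.5 = -345.5
Financial account = -(-345.5 + 13.0) = 332.5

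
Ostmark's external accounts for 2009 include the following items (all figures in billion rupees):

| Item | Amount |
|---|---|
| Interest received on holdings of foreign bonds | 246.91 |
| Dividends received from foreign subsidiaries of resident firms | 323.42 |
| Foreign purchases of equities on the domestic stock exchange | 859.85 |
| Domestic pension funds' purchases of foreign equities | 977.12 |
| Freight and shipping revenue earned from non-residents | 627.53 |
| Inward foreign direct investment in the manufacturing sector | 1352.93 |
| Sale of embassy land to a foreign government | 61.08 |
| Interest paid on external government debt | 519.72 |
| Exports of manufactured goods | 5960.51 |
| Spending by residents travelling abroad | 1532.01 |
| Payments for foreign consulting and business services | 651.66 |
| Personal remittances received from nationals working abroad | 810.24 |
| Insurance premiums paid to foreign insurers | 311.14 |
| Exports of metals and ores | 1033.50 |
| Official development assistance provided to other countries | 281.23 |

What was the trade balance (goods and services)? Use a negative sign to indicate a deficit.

5126.73

Goods: 5960.51 + 1033.50 = 6994.01
Services: -311.14 + 627.53 - 651.66 - 1532.01 = -1867.28
Trade balance = 6994.01 + (-1867.28) = 5126.73
(Excluded from the trade balance — primary income: interest received on holdings of foreign bonds 246.91, dividends received from foreign subsidiaries of resident firms 323.42, interest paid on external government debt 519.72; financial account: foreign purchases of equities on the domestic stock exchange 859.85, domestic pension funds' purchases of foreign equities 977.12, inward foreign direct investment in the manufacturing sector 1352.93; capital account: sale of embassy land to a foreign government 61.08; secondary income: personal remittances received from nationals working abroad 810.24, official development assistance provided to other countries 281.23.)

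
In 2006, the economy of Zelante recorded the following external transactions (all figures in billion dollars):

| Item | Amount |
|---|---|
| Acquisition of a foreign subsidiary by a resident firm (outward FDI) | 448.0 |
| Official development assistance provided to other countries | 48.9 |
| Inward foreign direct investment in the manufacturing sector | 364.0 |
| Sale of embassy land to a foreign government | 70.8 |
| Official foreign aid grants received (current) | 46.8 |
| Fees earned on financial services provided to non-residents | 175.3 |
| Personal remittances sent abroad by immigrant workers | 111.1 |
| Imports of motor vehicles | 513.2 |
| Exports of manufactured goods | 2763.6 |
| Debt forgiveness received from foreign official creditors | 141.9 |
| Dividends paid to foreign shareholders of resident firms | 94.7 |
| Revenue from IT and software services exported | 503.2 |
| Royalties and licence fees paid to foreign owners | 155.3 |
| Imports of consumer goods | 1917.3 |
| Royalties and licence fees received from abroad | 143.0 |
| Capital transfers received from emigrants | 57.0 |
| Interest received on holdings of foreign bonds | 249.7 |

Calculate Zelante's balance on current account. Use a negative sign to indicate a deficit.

1041.1

Goods: 2763.6 - 1917.3 - 513.2 = 333.1
Services: 175.3 + 143.0 + 503.2 - 155.3 = 666.2
Primary income: -94.7 + 249.7 = 155.0
Secondary income: -48.9 + 46.8 - 111.1 = -113.2
Current account = 333.1 + 666.2 + 155.0 + (-113.2) = 1041.1
(Excluded from the current account — financial account: acquisition of a foreign subsidiary by a resident firm (outward FDI) 448.0, inward foreign direct investment in the manufacturing sector 364.0; capital account: sale of embassy land to a foreign government 70.8, debt forgiveness received from foreign official creditors 141.9, capital transfers received from emigrants 57.0.)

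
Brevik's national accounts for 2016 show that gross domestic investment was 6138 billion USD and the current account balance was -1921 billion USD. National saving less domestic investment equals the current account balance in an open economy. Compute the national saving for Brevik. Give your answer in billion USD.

4217

S = I + CA = 6138 + (-1921) = 4217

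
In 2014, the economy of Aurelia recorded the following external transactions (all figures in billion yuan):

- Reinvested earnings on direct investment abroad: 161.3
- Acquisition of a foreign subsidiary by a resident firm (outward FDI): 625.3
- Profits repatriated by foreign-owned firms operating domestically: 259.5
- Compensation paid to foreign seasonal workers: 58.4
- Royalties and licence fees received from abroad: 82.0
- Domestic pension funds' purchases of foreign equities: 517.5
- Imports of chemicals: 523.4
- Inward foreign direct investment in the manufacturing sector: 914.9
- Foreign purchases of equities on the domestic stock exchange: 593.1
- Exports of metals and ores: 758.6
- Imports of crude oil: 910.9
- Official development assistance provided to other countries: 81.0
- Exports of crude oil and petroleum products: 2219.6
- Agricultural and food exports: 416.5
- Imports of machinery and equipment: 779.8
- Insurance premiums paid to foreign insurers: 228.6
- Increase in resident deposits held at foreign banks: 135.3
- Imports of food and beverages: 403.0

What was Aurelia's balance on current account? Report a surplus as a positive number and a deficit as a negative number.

Goods: 758.6 - 523.4 + 416.5 - 910.9 - 779.8 - 403.0 + 2219.6 = 777.6
Services: 82.0 - 228.6 = -146.6
Primary income: -58.4 + 161.3 - 259.5 = -156.6
Secondary income: -81.0
Current account = 777.6 + (-146.6) + (-156.6) + (-81.0) = 393.4
(Excluded from the current account — financial account: acquisition of a foreign subsidiary by a resident firm (outward FDI) 625.3, domestic pension funds' purchases of foreign equities 517.5, inward foreign direct investment in the manufacturing sector 914.9, foreign purchases of equities on the domestic stock exchange 593.1, increase in resident deposits held at foreign banks 135.3.)

393.4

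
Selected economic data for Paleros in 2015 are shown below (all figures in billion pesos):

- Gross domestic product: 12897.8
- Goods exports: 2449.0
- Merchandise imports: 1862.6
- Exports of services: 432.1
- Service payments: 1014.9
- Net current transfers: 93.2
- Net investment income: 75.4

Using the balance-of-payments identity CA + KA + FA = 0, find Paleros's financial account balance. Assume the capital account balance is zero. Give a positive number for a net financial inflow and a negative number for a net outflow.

-172.2

Goods balance = 2449.0 - 1862.6 = 586.4
Services balance = 432.1 - 1014.9 = -582.8
Trade balance (goods + services) = 586.4 + (-582.8) = 3.6
Net primary income = 75.4
Net secondary income = 93.2
Current account = 3.6 + 75.4 + 93.2 = 172.2
Financial account = -(172.2) = -172.2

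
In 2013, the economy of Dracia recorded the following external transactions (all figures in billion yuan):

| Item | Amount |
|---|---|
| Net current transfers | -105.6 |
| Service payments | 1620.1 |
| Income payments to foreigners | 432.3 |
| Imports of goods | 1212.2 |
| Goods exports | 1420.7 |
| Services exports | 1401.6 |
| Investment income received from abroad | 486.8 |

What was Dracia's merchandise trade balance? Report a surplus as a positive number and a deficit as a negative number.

Goods balance = 1420.7 - 1212.2 = 208.5

208.5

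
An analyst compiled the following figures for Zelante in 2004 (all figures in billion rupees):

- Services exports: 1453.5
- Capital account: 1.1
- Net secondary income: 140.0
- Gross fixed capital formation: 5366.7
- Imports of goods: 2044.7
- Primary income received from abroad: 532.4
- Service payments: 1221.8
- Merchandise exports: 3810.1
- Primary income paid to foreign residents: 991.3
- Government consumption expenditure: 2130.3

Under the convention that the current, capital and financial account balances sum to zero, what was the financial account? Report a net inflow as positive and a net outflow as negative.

-1679.3

Goods balance = 3810.1 - 2044.7 = 1765.4
Services balance = 1453.5 - 1221.8 = 231.7
Trade balance (goods + services) = 1765.4 + 231.7 = 1997.1
Net primary income = 532.4 - 991.3 = -458.9
Net secondary income = 140.0
Current account = 1997.1 + (-458.9) + 140.0 = 1678.2
Financial account = -(1678.2 + 1.1) = -1679.3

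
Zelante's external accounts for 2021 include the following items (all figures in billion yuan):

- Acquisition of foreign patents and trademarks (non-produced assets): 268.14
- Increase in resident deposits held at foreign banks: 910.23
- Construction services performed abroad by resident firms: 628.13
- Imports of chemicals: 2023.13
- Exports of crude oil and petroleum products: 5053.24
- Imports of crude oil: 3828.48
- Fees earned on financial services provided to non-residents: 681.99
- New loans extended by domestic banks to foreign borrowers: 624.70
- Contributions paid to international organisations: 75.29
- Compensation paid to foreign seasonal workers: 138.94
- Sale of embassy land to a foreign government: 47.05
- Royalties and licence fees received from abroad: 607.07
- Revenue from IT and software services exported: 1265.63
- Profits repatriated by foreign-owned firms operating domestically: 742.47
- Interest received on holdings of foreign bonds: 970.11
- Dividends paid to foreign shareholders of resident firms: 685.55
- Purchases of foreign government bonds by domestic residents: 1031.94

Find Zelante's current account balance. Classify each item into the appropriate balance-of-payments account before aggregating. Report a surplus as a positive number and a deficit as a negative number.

1712.31

Goods: -3828.48 + 5053.24 - 2023.13 = -798.37
Services: 681.99 + 628.13 + 1265.63 + 607.07 = 3182.82
Primary income: -138.94 - 685.55 + 970.11 - 742.47 = -596.85
Secondary income: -75.29
Current account = (-798.37) + 3182.82 + (-596.85) + (-75.29) = 1712.31
(Excluded from the current account — capital account: acquisition of foreign patents and trademarks (non-produced assets) 268.14, sale of embassy land to a foreign government 47.05; financial account: increase in resident deposits held at foreign banks 910.23, new loans extended by domestic banks to foreign borrowers 624.70, purchases of foreign government bonds by domestic residents 1031.94.)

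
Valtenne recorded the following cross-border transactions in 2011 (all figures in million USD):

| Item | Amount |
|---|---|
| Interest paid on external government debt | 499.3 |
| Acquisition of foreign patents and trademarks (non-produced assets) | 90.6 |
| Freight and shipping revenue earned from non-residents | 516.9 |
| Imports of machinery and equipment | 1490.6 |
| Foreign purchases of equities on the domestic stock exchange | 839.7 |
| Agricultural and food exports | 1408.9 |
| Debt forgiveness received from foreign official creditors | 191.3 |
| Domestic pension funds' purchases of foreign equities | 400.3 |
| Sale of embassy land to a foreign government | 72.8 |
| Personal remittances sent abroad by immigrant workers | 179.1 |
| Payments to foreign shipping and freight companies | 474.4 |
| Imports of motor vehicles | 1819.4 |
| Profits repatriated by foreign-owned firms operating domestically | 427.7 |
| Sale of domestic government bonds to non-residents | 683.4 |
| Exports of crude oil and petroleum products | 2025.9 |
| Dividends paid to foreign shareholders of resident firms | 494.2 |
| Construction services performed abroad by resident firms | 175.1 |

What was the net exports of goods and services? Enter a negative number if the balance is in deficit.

342.4

Goods: 2025.9 - 1490.6 + 1408.9 - 1819.4 = 124.8
Services: -474.4 + 175.1 + 516.9 = 217.6
Trade balance = 124.8 + 217.6 = 342.4
(Excluded from the trade balance — primary income: interest paid on external government debt 499.3, profits repatriated by foreign-owned firms operating domestically 427.7, dividends paid to foreign shareholders of resident firms 494.2; capital account: acquisition of foreign patents and trademarks (non-produced assets) 90.6, debt forgiveness received from foreign official creditors 191.3, sale of embassy land to a foreign government 72.8; financial account: foreign purchases of equities on the domestic stock exchange 839.7, domestic pension funds' purchases of foreign equities 400.3, sale of domestic government bonds to non-residents 683.4; secondary income: personal remittances sent abroad by immigrant workers 179.1.)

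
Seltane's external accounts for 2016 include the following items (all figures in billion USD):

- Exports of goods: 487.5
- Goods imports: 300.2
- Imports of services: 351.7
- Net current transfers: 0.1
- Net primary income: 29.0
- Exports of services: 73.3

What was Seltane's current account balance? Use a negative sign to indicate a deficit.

Goods balance = 487.5 - 300.2 = 187.3
Services balance = 73.3 - 351.7 = -278.4
Trade balance (goods + services) = 187.3 + (-278.4) = -91.1
Net primary income = 29.0
Net secondary income = 0.1
Current account = -91.1 + 29.0 + 0.1 = -62.0

-62.0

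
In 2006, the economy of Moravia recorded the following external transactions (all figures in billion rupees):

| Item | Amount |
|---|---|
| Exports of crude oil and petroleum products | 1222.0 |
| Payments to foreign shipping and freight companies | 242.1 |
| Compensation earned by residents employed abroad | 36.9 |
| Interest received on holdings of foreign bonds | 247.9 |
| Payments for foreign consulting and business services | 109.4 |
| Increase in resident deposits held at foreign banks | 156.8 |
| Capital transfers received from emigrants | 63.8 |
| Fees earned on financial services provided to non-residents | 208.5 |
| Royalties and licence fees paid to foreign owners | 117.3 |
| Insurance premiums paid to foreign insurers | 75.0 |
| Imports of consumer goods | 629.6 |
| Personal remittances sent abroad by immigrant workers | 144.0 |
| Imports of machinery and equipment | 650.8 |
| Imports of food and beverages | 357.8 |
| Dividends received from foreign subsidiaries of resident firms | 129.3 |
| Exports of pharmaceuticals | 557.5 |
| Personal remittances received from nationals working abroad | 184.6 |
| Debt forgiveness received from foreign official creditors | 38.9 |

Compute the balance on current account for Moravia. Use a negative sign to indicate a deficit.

260.7

Goods: -650.8 + 557.5 + 1222.0 - 357.8 - 629.6 = 141.3
Services: -117.3 + 208.5 - 109.4 - 242.1 - 75.0 = -335.3
Primary income: 247.9 + 36.9 + 129.3 = 414.1
Secondary income: 184.6 - 144.0 = 40.6
Current account = 141.3 + (-335.3) + 414.1 + 40.6 = 260.7
(Excluded from the current account — financial account: increase in resident deposits held at foreign banks 156.8; capital account: capital transfers received from emigrants 63.8, debt forgiveness received from foreign official creditors 38.9.)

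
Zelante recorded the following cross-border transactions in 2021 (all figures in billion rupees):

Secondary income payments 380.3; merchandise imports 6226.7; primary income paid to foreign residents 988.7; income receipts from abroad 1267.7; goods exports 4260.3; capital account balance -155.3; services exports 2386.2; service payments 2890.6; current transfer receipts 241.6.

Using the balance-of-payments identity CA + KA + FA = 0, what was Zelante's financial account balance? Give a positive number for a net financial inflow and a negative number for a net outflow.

Goods balance = 4260.3 - 6226.7 = -1966.4
Services balance = 2386.2 - 2890.6 = -504.4
Trade balance (goods + services) = -1966.4 + (-504.4) = -2470.8
Net primary income = 1267.7 - 988.7 = 279.0
Net secondary income = 241.6 - 380.3 = -138.7
Current account = -2470.8 + 279.0 + (-138.7) = -2330.5
Financial account = -(-2330.5 + (-155.3)) = 2485.8

2485.8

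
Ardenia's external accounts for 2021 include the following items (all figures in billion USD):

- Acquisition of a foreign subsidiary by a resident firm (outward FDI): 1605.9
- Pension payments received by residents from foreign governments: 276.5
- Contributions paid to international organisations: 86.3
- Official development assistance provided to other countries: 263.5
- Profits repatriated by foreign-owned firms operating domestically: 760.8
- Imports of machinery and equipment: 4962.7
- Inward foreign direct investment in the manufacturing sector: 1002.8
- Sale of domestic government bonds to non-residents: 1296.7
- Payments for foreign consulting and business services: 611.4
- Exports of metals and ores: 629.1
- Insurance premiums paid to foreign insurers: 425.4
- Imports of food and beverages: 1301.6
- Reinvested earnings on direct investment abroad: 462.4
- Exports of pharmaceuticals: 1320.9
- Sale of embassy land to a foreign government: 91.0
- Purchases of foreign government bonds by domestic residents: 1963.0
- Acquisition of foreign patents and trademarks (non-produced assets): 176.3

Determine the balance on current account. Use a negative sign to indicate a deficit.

-5722.8

Goods: -1301.6 + 629.1 + 1320.9 - 4962.7 = -4314.3
Services: -425.4 - 611.4 = -1036.8
Primary income: 462.4 - 760.8 = -298.4
Secondary income: -86.3 + 276.5 - 263.5 = -73.3
Current account = (-4314.3) + (-1036.8) + (-298.4) + (-73.3) = -5722.8
(Excluded from the current account — financial account: acquisition of a foreign subsidiary by a resident firm (outward FDI) 1605.9, inward foreign direct investment in the manufacturing sector 1002.8, sale of domestic government bonds to non-residents 1296.7, purchases of foreign government bonds by domestic residents 1963.0; capital account: sale of embassy land to a foreign government 91.0, acquisition of foreign patents and trademarks (non-produced assets) 176.3.)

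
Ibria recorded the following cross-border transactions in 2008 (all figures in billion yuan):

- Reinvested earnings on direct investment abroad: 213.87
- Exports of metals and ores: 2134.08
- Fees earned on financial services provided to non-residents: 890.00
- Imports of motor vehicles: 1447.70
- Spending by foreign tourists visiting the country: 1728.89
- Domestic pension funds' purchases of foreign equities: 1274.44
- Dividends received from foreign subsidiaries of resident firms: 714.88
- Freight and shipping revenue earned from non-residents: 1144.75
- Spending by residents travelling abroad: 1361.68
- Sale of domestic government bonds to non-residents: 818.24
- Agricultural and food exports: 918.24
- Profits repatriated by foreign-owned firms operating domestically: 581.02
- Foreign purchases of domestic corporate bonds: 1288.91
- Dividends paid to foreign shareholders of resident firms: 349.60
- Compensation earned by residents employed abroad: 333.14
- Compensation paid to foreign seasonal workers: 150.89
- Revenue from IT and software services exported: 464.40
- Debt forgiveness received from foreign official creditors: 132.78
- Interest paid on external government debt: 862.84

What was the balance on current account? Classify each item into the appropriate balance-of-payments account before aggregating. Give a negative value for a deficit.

3788.52

Goods: 918.24 - 1447.70 + 2134.08 = 1604.62
Services: -1361.68 + 464.40 + 1728.89 + 1144.75 + 890.00 = 2866.36
Primary income: -349.60 + 714.88 - 150.89 - 862.84 + 333.14 - 581.02 + 213.87 = -682.46
Current account = 1604.62 + 2866.36 + (-682.46) = 3788.52
(Excluded from the current account — financial account: domestic pension funds' purchases of foreign equities 1274.44, sale of domestic government bonds to non-residents 818.24, foreign purchases of domestic corporate bonds 1288.91; capital account: debt forgiveness received from foreign official creditors 132.78.)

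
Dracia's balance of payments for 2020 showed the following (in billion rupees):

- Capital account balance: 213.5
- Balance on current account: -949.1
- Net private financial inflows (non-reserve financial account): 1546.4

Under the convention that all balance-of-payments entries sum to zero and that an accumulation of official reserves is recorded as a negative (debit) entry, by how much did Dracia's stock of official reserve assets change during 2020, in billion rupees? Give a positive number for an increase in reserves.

Official reserve transactions balance = -((-949.1) + 213.5 + 1546.4) = -810.8
An accumulation of reserves is recorded as a debit (negative entry), so the change in the stock of reserves is the negative of that balance.
Change in official reserves = -(-810.8) = 810.8

810.8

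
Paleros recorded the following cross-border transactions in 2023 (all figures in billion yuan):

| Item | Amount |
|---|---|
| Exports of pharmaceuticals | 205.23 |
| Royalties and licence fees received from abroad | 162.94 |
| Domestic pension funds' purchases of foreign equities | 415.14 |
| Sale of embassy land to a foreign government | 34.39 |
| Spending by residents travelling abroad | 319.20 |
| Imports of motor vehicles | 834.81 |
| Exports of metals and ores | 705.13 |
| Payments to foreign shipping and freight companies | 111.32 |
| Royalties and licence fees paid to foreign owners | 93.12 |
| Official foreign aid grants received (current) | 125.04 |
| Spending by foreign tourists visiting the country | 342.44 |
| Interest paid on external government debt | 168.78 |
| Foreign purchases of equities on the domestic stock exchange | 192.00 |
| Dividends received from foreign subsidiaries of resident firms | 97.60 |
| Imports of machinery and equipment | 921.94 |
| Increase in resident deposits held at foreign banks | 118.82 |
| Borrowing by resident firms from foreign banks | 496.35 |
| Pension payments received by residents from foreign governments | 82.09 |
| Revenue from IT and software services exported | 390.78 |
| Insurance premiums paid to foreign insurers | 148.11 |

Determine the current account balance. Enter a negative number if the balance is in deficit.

Goods: 205.23 - 834.81 + 705.13 - 921.94 = -846.39
Services: -319.20 - 111.32 + 162.94 - 148.11 - 93.12 + 342.44 + 390.78 = 224.41
Primary income: -168.78 + 97.60 = -71.18
Secondary income: 82.09 + 125.04 = 207.13
Current account = (-846.39) + 224.41 + (-71.18) + 207.13 = -486.03
(Excluded from the current account — financial account: domestic pension funds' purchases of foreign equities 415.14, foreign purchases of equities on the domestic stock exchange 192.00, increase in resident deposits held at foreign banks 118.82, borrowing by resident firms from foreign banks 496.35; capital account: sale of embassy land to a foreign government 34.39.)

-486.03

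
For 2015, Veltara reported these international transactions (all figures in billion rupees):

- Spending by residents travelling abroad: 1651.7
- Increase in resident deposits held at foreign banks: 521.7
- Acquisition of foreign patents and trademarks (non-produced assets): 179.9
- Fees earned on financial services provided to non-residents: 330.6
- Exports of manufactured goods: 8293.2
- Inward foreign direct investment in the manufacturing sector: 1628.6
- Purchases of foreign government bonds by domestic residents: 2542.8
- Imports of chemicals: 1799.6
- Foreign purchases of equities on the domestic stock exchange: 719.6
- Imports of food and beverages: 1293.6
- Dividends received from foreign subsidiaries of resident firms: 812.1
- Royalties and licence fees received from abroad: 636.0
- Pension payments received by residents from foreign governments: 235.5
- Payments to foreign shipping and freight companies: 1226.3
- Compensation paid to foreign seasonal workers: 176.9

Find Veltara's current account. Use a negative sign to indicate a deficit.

4159.3

Goods: -1799.6 - 1293.6 + 8293.2 = 5200.0
Services: -1226.3 + 330.6 + 636.0 - 1651.7 = -1911.4
Primary income: -176.9 + 812.1 = 635.2
Secondary income: 235.5
Current account = 5200.0 + (-1911.4) + 635.2 + 235.5 = 4159.3
(Excluded from the current account — financial account: increase in resident deposits held at foreign banks 521.7, inward foreign direct investment in the manufacturing sector 1628.6, purchases of foreign government bonds by domestic residents 2542.8, foreign purchases of equities on the domestic stock exchange 719.6; capital account: acquisition of foreign patents and trademarks (non-produced assets) 179.9.)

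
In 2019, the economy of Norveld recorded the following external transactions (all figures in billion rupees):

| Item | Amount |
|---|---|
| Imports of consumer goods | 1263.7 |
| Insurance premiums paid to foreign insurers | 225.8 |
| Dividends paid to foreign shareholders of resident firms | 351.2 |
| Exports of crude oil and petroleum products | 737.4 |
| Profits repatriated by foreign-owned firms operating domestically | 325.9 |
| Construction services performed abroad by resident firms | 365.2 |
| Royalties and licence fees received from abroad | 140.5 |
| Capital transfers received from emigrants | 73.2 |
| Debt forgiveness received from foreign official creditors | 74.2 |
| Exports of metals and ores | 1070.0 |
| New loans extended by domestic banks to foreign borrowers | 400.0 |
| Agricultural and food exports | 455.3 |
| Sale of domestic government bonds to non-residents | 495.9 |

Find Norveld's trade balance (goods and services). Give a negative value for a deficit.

1278.9

Goods: -1263.7 + 455.3 + 737.4 + 1070.0 = 999.0
Services: -225.8 + 365.2 + 140.5 = 279.9
Trade balance = 999.0 + 279.9 = 1278.9
(Excluded from the trade balance — primary income: dividends paid to foreign shareholders of resident firms 351.2, profits repatriated by foreign-owned firms operating domestically 325.9; capital account: capital transfers received from emigrants 73.2, debt forgiveness received from foreign official creditors 74.2; financial account: new loans extended by domestic banks to foreign borrowers 400.0, sale of domestic government bonds to non-residents 495.9.)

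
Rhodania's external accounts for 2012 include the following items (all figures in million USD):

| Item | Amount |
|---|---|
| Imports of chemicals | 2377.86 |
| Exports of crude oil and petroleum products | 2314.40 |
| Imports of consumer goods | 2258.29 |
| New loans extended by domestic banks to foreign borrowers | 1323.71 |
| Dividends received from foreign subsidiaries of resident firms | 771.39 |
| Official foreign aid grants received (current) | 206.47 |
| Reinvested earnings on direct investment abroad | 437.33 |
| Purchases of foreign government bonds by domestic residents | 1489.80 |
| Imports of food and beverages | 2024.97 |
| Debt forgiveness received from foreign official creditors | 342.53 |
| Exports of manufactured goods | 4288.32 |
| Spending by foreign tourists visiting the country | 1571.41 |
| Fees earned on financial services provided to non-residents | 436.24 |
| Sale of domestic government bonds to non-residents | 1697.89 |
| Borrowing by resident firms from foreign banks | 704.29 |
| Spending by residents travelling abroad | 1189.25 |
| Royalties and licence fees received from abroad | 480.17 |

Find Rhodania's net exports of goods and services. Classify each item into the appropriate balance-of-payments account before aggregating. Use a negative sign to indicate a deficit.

1240.17

Goods: -2024.97 - 2377.86 + 2314.40 - 2258.29 + 4288.32 = -58.40
Services: 436.24 + 1571.41 - 1189.25 + 480.17 = 1298.57
Trade balance = -58.40 + 1298.57 = 1240.17
(Excluded from the trade balance — financial account: new loans extended by domestic banks to foreign borrowers 1323.71, purchases of foreign government bonds by domestic residents 1489.80, sale of domestic government bonds to non-residents 1697.89, borrowing by resident firms from foreign banks 704.29; primary income: dividends received from foreign subsidiaries of resident firms 771.39, reinvested earnings on direct investment abroad 437.33; secondary income: official foreign aid grants received (current) 206.47; capital account: debt forgiveness received from foreign official creditors 342.53.)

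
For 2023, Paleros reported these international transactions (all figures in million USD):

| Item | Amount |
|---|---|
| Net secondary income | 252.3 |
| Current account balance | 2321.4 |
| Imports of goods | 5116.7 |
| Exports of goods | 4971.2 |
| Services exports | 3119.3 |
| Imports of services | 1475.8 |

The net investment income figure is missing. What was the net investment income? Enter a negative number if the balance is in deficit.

571.1

Current account = goods balance + services balance + net primary income + net secondary income
Sum of the known components = 1750.3
Net investment income = CA - (known components) = 2321.4 - 1750.3 = 571.1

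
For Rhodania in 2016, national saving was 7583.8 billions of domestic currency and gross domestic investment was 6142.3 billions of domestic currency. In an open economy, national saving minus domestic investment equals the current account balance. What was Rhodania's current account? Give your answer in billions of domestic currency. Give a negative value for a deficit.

1441.5

CA = S - I = 7583.8 - 6142.3 = 1441.5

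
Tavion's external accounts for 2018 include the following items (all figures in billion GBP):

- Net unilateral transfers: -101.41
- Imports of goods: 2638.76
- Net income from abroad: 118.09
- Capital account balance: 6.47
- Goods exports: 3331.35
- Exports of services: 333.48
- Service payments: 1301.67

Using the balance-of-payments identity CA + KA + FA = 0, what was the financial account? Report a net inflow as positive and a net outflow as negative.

Goods balance = 3331.35 - 2638.76 = 692.59
Services balance = 333.48 - 1301.67 = -968.19
Trade balance (goods + services) = 692.59 + (-968.19) = -275.60
Net primary income = 118.09
Net secondary income = -101.41
Current account = -275.60 + 118.09 + (-101.41) = -258.92
Financial account = -(-258.92 + 6.47) = 252.45

252.45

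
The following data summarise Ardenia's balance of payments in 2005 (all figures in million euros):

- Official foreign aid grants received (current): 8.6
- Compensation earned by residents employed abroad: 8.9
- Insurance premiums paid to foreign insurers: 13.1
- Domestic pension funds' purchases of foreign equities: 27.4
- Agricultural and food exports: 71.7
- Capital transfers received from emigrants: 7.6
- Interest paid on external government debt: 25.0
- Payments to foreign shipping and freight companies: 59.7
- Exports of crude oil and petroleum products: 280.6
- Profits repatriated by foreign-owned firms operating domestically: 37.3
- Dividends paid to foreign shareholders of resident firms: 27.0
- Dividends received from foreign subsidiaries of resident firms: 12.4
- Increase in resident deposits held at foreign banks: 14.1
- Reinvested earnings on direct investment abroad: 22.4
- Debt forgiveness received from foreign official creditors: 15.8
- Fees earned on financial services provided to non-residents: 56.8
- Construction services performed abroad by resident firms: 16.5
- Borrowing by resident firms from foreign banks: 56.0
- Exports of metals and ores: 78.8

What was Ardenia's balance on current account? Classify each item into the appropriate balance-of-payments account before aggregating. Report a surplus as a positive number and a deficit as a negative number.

Goods: 71.7 + 280.6 + 78.8 = 431.1
Services: 56.8 - 13.1 + 16.5 - 59.7 = 0.5
Primary income: 22.4 - 27.0 + 8.9 - 37.3 - 25.0 + 12.4 = -45.6
Secondary income: 8.6
Current account = 431.1 + 0.5 + (-45.6) + 8.6 = 394.6
(Excluded from the current account — financial account: domestic pension funds' purchases of foreign equities 27.4, increase in resident deposits held at foreign banks 14.1, borrowing by resident firms from foreign banks 56.0; capital account: capital transfers received from emigrants 7.6, debt forgiveness received from foreign official creditors 15.8.)

394.6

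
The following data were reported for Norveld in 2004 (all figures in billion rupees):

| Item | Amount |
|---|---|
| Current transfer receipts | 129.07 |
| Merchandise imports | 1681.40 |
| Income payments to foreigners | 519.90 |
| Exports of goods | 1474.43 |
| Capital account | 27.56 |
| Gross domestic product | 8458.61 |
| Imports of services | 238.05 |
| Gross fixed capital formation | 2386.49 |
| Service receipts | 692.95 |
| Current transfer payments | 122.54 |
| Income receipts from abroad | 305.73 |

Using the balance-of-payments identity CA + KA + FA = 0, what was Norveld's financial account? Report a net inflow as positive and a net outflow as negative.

-67.85

Goods balance = 1474.43 - 1681.40 = -206.97
Services balance = 692.95 - 238.05 = 454.90
Trade balance (goods + services) = -206.97 + 454.90 = 247.93
Net primary income = 305.73 - 519.90 = -214.17
Net secondary income = 129.07 - 122.54 = 6.53
Current account = 247.93 + (-214.17) + 6.53 = 40.29
Financial account = -(40.29 + 27.56) = -67.85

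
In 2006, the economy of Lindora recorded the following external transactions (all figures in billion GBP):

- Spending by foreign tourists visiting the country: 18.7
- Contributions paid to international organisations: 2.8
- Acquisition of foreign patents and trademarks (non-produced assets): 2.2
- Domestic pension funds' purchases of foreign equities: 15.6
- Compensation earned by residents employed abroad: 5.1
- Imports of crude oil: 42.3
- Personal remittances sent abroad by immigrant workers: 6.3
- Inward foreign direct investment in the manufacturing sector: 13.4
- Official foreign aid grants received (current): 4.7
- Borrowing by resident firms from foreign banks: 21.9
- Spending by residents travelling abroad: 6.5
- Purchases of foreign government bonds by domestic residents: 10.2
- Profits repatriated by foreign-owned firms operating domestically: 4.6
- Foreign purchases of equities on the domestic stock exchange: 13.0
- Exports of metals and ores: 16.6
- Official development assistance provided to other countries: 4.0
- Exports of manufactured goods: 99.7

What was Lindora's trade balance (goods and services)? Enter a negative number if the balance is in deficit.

86.2

Goods: 99.7 + 16.6 - 42.3 = 74.0
Services: -6.5 + 18.7 = 12.2
Trade balance = 74.0 + 12.2 = 86.2
(Excluded from the trade balance — secondary income: contributions paid to international organisations 2.8, personal remittances sent abroad by immigrant workers 6.3, official foreign aid grants received (current) 4.7, official development assistance provided to other countries 4.0; capital account: acquisition of foreign patents and trademarks (non-produced assets) 2.2; financial account: domestic pension funds' purchases of foreign equities 15.6, inward foreign direct investment in the manufacturing sector 13.4, borrowing by resident firms from foreign banks 21.9, purchases of foreign government bonds by domestic residents 10.2, foreign purchases of equities on the domestic stock exchange 13.0; primary income: compensation earned by residents employed abroad 5.1, profits repatriated by foreign-owned firms operating domestically 4.6.)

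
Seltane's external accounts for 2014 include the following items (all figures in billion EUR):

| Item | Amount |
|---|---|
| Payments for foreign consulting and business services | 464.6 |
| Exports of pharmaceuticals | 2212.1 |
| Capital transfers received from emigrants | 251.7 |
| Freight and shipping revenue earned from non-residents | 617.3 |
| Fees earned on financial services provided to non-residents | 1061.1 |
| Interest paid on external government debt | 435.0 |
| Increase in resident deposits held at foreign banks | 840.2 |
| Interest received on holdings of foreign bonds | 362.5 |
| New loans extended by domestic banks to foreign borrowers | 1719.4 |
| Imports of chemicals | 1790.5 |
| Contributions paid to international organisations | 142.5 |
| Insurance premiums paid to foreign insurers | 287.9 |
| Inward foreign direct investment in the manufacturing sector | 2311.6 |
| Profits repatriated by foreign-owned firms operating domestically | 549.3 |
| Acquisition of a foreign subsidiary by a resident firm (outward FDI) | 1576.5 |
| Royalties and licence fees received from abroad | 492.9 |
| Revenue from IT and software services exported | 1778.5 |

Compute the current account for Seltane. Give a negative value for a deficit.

2854.6

Goods: -1790.5 + 2212.1 = 421.6
Services: 492.9 + 617.3 - 464.6 - 287.9 + 1778.5 + 1061.1 = 3197.3
Primary income: 362.5 - 435.0 - 549.3 = -621.8
Secondary income: -142.5
Current account = 421.6 + 3197.3 + (-621.8) + (-142.5) = 2854.6
(Excluded from the current account — capital account: capital transfers received from emigrants 251.7; financial account: increase in resident deposits held at foreign banks 840.2, new loans extended by domestic banks to foreign borrowers 1719.4, inward foreign direct investment in the manufacturing sector 2311.6, acquisition of a foreign subsidiary by a resident firm (outward FDI) 1576.5.)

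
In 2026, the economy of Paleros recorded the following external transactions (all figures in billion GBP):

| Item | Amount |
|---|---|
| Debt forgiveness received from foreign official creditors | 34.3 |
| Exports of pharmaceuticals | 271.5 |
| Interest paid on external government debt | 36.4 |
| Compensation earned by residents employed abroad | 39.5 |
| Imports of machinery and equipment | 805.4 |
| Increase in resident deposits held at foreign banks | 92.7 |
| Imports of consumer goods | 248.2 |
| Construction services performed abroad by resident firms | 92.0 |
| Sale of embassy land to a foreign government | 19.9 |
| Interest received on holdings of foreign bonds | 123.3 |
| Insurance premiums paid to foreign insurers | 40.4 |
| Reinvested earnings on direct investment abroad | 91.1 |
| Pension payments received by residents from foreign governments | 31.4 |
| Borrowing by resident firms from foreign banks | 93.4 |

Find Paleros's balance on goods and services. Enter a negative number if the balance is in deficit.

Goods: -805.4 + 271.5 - 248.2 = -782.1
Services: 92.0 - 40.4 = 51.6
Trade balance = -782.1 + 51.6 = -730.5
(Excluded from the trade balance — capital account: debt forgiveness received from foreign official creditors 34.3, sale of embassy land to a foreign government 19.9; primary income: interest paid on external government debt 36.4, compensation earned by residents employed abroad 39.5, interest received on holdings of foreign bonds 123.3, reinvested earnings on direct investment abroad 91.1; financial account: increase in resident deposits held at foreign banks 92.7, borrowing by resident firms from foreign banks 93.4; secondary income: pension payments received by residents from foreign governments 31.4.)

-730.5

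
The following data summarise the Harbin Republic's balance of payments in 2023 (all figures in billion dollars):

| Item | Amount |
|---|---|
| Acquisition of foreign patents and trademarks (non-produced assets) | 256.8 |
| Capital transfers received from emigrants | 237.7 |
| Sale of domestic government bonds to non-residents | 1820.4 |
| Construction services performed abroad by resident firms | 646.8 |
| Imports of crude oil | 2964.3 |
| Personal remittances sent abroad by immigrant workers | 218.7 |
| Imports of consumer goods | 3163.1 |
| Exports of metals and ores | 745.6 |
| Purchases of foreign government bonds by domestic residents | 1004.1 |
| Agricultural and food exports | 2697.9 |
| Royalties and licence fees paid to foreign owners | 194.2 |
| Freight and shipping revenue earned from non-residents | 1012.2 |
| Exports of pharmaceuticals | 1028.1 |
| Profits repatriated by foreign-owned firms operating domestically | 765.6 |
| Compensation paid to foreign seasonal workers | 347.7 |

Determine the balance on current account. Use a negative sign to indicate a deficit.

Goods: 745.6 + 2697.9 + 1028.1 - 2964.3 - 3163.1 = -1655.8
Services: 646.8 + 1012.2 - 194.2 = 1464.8
Primary income: -347.7 - 765.6 = -1113.3
Secondary income: -218.7
Current account = (-1655.8) + 1464.8 + (-1113.3) + (-218.7) = -1523.0
(Excluded from the current account — capital account: acquisition of foreign patents and trademarks (non-produced assets) 256.8, capital transfers received from emigrants 237.7; financial account: sale of domestic government bonds to non-residents 1820.4, purchases of foreign government bonds by domestic residents 1004.1.)

-1523.0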